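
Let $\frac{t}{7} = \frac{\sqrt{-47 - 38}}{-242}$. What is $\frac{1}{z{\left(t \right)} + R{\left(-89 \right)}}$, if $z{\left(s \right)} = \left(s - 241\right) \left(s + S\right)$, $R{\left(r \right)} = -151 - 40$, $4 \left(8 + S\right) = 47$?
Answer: $- \frac{15019816314624}{16498930538726029} - \frac{94147837784 i \sqrt{85}}{16498930538726029} \approx -0.00091035 - 5.2609 \cdot 10^{-5} i$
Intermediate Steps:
$S = \frac{15}{4}$ ($S = -8 + \frac{1}{4} \cdot 47 = -8 + \frac{47}{4} = \frac{15}{4} \approx 3.75$)
$R{\left(r \right)} = -191$
$t = - \frac{7 i \sqrt{85}}{242}$ ($t = 7 \frac{\sqrt{-47 - 38}}{-242} = 7 \sqrt{-85} \left(- \frac{1}{242}\right) = 7 i \sqrt{85} \left(- \frac{1}{242}\right) = 7 \left(- \frac{i \sqrt{85}}{242}\right) = - \frac{7 i \sqrt{85}}{242} \approx - 0.26668 i$)
$z{\left(s \right)} = \left(-241 + s\right) \left(\frac{15}{4} + s\right)$ ($z{\left(s \right)} = \left(s - 241\right) \left(s + \frac{15}{4}\right) = \left(-241 + s\right) \left(\frac{15}{4} + s\right)$)
$\frac{1}{z{\left(t \right)} + R{\left(-89 \right)}} = \frac{1}{\left(- \frac{3615}{4} + \left(- \frac{7 i \sqrt{85}}{242}\right)^{2} - \frac{949 \left(- \frac{7 i \sqrt{85}}{242}\right)}{4}\right) - 191} = \frac{1}{\left(- \frac{3615}{4} - \frac{4165}{58564} + \frac{6643 i \sqrt{85}}{968}\right) - 191} = \frac{1}{\left(- \frac{13232845}{14641} + \frac{6643 i \sqrt{85}}{968}\right) - 191} = \frac{1}{- \frac{16029276}{14641} + \frac{6643 i \sqrt{85}}{968}}$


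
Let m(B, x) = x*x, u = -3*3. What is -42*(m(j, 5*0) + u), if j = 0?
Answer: 378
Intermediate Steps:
u = -9
m(B, x) = x²
-42*(m(j, 5*0) + u) = -42*((5*0)² - 9) = -42*(0² - 9) = -42*(0 - 9) = -42*(-9) = 378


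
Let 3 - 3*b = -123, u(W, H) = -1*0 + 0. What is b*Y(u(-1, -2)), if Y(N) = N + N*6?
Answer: 0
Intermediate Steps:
u(W, H) = 0 (u(W, H) = 0 + 0 = 0)
b = 42 (b = 1 - ⅓*(-123) = 1 + 41 = 42)
Y(N) = 7*N (Y(N) = N + 6*N = 7*N)
b*Y(u(-1, -2)) = 42*(7*0) = 42*0 = 0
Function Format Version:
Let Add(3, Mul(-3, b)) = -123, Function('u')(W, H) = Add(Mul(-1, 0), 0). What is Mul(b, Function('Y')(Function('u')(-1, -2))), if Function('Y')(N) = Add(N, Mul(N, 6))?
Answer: 0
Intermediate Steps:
Function('u')(W, H) = 0 (Function('u')(W, H) = Add(0, 0) = 0)
b = 42 (b = Add(1, Mul(Rational(-1, 3), -123)) = Add(1, 41) = 42)
Function('Y')(N) = Mul(7, N) (Function('Y')(N) = Add(N, Mul(6, N)) = Mul(7, N))
Mul(b, Function('Y')(Function('u')(-1, -2))) = Mul(42, Mul(7, 0)) = Mul(42, 0) = 0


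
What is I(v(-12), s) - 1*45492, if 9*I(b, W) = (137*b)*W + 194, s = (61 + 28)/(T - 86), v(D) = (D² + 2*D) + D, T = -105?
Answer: -79480538/1719 ≈ -46237.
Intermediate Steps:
v(D) = D² + 3*D
s = -89/191 (s = (61 + 28)/(-105 - 86) = 89/(-191) = 89*(-1/191) = -89/191 ≈ -0.46597)
I(b, W) = 194/9 + 137*W*b/9 (I(b, W) = ((137*b)*W + 194)/9 = (137*W*b + 194)/9 = (194 + 137*W*b)/9 = 194/9 + 137*W*b/9)
I(v(-12), s) - 1*45492 = (194/9 + (137/9)*(-89/191)*(-12*(3 - 12))) - 1*45492 = (194/9 + (137/9)*(-89/191)*(-12*(-9))) - 45492 = (194/9 + (137/9)*(-89/191)*108) - 45492 = (194/9 - 146316/191) - 45492 = -1279790/1719 - 45492 = -79480538/1719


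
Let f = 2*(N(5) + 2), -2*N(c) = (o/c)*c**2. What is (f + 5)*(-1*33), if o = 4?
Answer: 363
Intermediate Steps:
N(c) = -2*c (N(c) = -4/c*c**2/2 = -2*c)
f = -16 (f = 2*(-2*5 + 2) = 2*(-10 + 2) = 2*(-8) = -16)
(f + 5)*(-1*33) = (-16 + 5)*(-1*33) = -11*(-33) = 363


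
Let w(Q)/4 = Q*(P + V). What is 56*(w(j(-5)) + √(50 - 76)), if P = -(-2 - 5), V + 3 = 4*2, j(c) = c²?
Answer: 67200 + 56*I*√26 ≈ 67200.0 + 285.54*I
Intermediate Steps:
V = 5 (V = -3 + 4*2 = -3 + 8 = 5)
P = 7 (P = -1*(-7) = 7)
w(Q) = 48*Q (w(Q) = 4*(Q*(7 + 5)) = 4*(Q*12) = 4*(12*Q) = 48*Q)
56*(w(j(-5)) + √(50 - 76)) = 56*(48*(-5)² + √(50 - 76)) = 56*(48*25 + √(-26)) = 56*(1200 + I*√26) = 67200 + 56*I*√26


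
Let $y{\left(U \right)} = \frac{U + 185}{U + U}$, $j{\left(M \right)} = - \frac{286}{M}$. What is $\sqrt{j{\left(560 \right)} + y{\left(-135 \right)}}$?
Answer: $\frac{i \sqrt{1104810}}{1260} \approx 0.83421 i$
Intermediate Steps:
$y{\left(U \right)} = \frac{185 + U}{2 U}$
$\sqrt{j{\left(560 \right)} + y{\left(-135 \right)}} = \sqrt{- \frac{286}{560} + \frac{185 - 135}{2 \left(-135\right)}} = \sqrt{\left(-286\right) \frac{1}{560} + \frac{1}{2} \left(- \frac{1}{135}\right) 50} = \sqrt{- \frac{143}{280} - \frac{5}{27}} = \sqrt{- \frac{5261}{7560}} = \frac{i \sqrt{1104810}}{1260}$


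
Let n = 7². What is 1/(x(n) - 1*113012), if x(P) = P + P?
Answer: -1/112914 ≈ -8.8563e-6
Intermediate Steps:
n = 49
x(P) = 2*P
1/(x(n) - 1*113012) = 1/(2*49 - 1*113012) = 1/(98 - 113012) = 1/(-112914) = -1/112914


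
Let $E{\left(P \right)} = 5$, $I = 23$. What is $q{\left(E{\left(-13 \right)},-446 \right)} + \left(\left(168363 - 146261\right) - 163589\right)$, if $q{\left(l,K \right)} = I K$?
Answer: $-151745$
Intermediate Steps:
$q{\left(l,K \right)} = 23 K$
$q{\left(E{\left(-13 \right)},-446 \right)} + \left(\left(168363 - 146261\right) - 163589\right) = 23 \left(-446\right) + \left(\left(168363 - 146261\right) - 163589\right) = -10258 + \left(22102 - 163589\right) = -10258 - 141487 = -151745$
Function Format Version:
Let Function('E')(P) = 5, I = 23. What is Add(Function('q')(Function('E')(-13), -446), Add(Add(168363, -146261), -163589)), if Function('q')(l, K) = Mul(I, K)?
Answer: -151745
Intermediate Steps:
Function('q')(l, K) = Mul(23, K)
Add(Function('q')(Function('E')(-13), -446), Add(Add(168363, -146261), -163589)) = Add(Mul(23, -446), Add(Add(168363, -146261), -163589)) = Add(-10258, Add(22102, -163589)) = Add(-10258, -141487) = -151745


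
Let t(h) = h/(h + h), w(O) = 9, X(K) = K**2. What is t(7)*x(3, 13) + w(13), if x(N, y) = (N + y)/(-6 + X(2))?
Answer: 5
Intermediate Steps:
x(N, y) = -N/2 - y/2 (x(N, y) = (N + y)/(-6 + 2**2) = (N + y)/(-6 + 4) = (N + y)/(-2) = (N + y)*(-1/2) = -N/2 - y/2)
t(h) = 1/2 (t(h) = h/((2*h)) = (1/(2*h))*h = 1/2)
t(7)*x(3, 13) + w(13) = (-1/2*3 - 1/2*13)/2 + 9 = (-3/2 - 13/2)/2 + 9 = (1/2)*(-8) + 9 = -4 + 9 = 5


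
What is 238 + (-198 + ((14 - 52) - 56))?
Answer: -54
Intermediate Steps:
238 + (-198 + ((14 - 52) - 56)) = 238 + (-198 + (-38 - 56)) = 238 + (-198 - 94) = 238 - 292 = -54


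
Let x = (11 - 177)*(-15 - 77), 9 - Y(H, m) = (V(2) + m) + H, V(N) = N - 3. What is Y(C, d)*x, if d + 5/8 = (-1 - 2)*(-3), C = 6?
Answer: -66815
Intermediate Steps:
V(N) = -3 + N
d = 67/8 (d = -5/8 + (-1 - 2)*(-3) = -5/8 - 3*(-3) = -5/8 + 9 = 67/8 ≈ 8.3750)
Y(H, m) = 10 - H - m (Y(H, m) = 9 - (((-3 + 2) + m) + H) = 9 - ((-1 + m) + H) = 9 - (-1 + H + m) = 9 + (1 - H - m) = 10 - H - m)
x = 15272 (x = -166*(-92) = 15272)
Y(C, d)*x = (10 - 1*6 - 1*67/8)*15272 = (10 - 6 - 67/8)*15272 = -35/8*15272 = -66815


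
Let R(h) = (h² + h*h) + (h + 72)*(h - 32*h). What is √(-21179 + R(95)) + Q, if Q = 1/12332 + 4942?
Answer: 60944745/12332 + 4*I*√30934 ≈ 4942.0 + 703.52*I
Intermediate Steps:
R(h) = 2*h² - 31*h*(72 + h) (R(h) = (h² + h²) + (72 + h)*(-31*h) = 2*h² - 31*h*(72 + h))
Q = 60944745/12332 (Q = 1/12332 + 4942 = 60944745/12332 ≈ 4942.0)
√(-21179 + R(95)) + Q = √(-21179 - 1*95*(2232 + 29*95)) + 60944745/12332 = √(-21179 - 1*95*(2232 + 2755)) + 60944745/12332 = √(-21179 - 1*95*4987) + 60944745/12332 = √(-21179 - 473765) + 60944745/12332 = √(-494944) + 60944745/12332 = 4*I*√30934 + 60944745/12332 = 60944745/12332 + 4*I*√30934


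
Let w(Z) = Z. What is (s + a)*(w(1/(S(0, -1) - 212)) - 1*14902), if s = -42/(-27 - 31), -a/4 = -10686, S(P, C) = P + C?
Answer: -1311546102273/2059 ≈ -6.3698e+8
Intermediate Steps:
S(P, C) = C + P
a = 42744 (a = -4*(-10686) = 42744)
s = 21/29 (s = -42/(-58) = -42*(-1/58) = 21/29 ≈ 0.72414)
(s + a)*(w(1/(S(0, -1) - 212)) - 1*14902) = (21/29 + 42744)*(1/((-1 + 0) - 212) - 1*14902) = 1239597*(1/(-1 - 212) - 14902)/29 = 1239597*(1/(-213) - 14902)/29 = 1239597*(-1/213 - 14902)/29 = (1239597/29)*(-3174127/213) = -1311546102273/2059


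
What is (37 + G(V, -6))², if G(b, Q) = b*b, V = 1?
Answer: 1444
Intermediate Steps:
G(b, Q) = b²
(37 + G(V, -6))² = (37 + 1²)² = (37 + 1)² = 38² = 1444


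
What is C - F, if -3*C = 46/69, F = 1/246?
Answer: -167/738 ≈ -0.22629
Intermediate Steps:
F = 1/246 ≈ 0.0040650
C = -2/9 (C = -46/(3*69) = -1/3*2/3 = -2/9 ≈ -0.22222)
C - F = -2/9 - 1*1/246 = -2/9 - 1/246 = -167/738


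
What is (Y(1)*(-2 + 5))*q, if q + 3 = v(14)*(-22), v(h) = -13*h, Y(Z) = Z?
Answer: 12003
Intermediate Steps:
q = 4001 (q = -3 - 13*14*(-22) = -3 - 182*(-22) = -3 + 4004 = 4001)
(Y(1)*(-2 + 5))*q = (1*(-2 + 5))*4001 = (1*3)*4001 = 3*4001 = 12003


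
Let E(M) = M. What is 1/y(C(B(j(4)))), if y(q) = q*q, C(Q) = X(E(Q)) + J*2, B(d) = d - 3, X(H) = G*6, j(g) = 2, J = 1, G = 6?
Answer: 1/1444 ≈ 0.00069252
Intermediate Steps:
X(H) = 36 (X(H) = 6*6 = 36)
B(d) = -3 + d
C(Q) = 38 (C(Q) = 36 + 1*2 = 36 + 2 = 38)
y(q) = q²
1/y(C(B(j(4)))) = 1/(38²) = 1/1444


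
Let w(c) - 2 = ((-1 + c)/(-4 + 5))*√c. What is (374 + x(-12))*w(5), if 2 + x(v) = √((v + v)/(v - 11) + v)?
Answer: 12*(1 + 2*√5)*(1426 + I*√161)/23 ≈ 4071.3 + 36.226*I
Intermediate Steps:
x(v) = -2 + √(v + 2*v/(-11 + v)) (x(v) = -2 + √((v + v)/(v - 11) + v) = -2 + √((2*v)/(-11 + v) + v) = -2 + √(2*v/(-11 + v) + v) = -2 + √(v + 2*v/(-11 + v)))
w(c) = 2 + √c*(-1 + c) (w(c) = 2 + ((-1 + c)/(-4 + 5))*√c = 2 + ((-1 + c)/1)*√c = 2 + ((-1 + c)*1)*√c = 2 + (-1 + c)*√c = 2 + √c*(-1 + c))
(374 + x(-12))*w(5) = (374 + (-2 + √(-12*(-9 - 12)/(-11 - 12))))*(2 + 5^(3/2) - √5) = (374 + (-2 + √(-12*(-21)/(-23))))*(2 + 5*√5 - √5) = (374 + (-2 + √(-12*(-1/23)*(-21))))*(2 + 4*√5) = (374 + (-2 + √(-252/23)))*(2 + 4*√5) = (374 + (-2 + 6*I*√161/23))*(2 + 4*√5) = (372 + 6*I*√161/23)*(2 + 4*√5) = (2 + 4*√5)*(372 + 6*I*√161/23)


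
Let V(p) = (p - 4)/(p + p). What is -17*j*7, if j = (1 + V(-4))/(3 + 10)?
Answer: -238/13 ≈ -18.308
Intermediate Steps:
V(p) = (-4 + p)/(2*p) (V(p) = (-4 + p)/((2*p)) = (-4 + p)*(1/(2*p)) = (-4 + p)/(2*p))
j = 2/13 (j = (1 + (1/2)*(-4 - 4)/(-4))/(3 + 10) = (1 + (1/2)*(-1/4)*(-8))/13 = (1 + 1)*(1/13) = 2*(1/13) = 2/13 ≈ 0.15385)
-17*j*7 = -17*2/13*7 = -34/13*7 = -238/13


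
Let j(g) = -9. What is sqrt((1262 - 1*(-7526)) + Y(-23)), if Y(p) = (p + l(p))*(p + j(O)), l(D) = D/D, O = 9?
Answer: 2*sqrt(2373) ≈ 97.427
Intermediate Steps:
l(D) = 1
Y(p) = (1 + p)*(-9 + p) (Y(p) = (p + 1)*(p - 9) = (1 + p)*(-9 + p))
sqrt((1262 - 1*(-7526)) + Y(-23)) = sqrt((1262 - 1*(-7526)) + (-9 + (-23)**2 - 8*(-23))) = sqrt((1262 + 7526) + (-9 + 529 + 184)) = sqrt(8788 + 704) = sqrt(9492) = 2*sqrt(2373)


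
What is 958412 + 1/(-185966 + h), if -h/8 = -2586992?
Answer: 19657001367641/20509970 ≈ 9.5841e+5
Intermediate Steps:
h = 20695936 (h = -8*(-2586992) = 20695936)
958412 + 1/(-185966 + h) = 958412 + 1/(-185966 + 20695936) = 958412 + 1/20509970 = 19657001367641/20509970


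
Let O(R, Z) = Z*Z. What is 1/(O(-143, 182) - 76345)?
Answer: -1/43221 ≈ -2.3137e-5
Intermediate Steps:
O(R, Z) = Z²
1/(O(-143, 182) - 76345) = 1/(182² - 76345) = 1/(33124 - 76345) = 1/(-43221) = -1/43221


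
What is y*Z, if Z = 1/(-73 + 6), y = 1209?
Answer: -1209/67 ≈ -18.045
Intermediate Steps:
Z = -1/67 (Z = 1/(-67) = -1/67 ≈ -0.014925)
y*Z = 1209*(-1/67) = -1209/67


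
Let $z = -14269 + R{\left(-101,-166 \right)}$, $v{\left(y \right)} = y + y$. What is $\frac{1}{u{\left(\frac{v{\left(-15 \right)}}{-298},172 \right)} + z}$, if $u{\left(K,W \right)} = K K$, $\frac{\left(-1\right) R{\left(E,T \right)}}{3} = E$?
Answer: $- \frac{22201}{310058941} \approx -7.1603 \cdot 10^{-5}$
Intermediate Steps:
$R{\left(E,T \right)} = - 3 E$
$v{\left(y \right)} = 2 y$
$z = -13966$ ($z = -14269 - -303 = -14269 + 303 = -13966$)
$u{\left(K,W \right)} = K^{2}$
$\frac{1}{u{\left(\frac{v{\left(-15 \right)}}{-298},172 \right)} + z} = \frac{1}{\left(\frac{2 \left(-15\right)}{-298}\right)^{2} - 13966} = \frac{1}{\left(\left(-30\right) \left(- \frac{1}{298}\right)\right)^{2} - 13966} = \frac{1}{\left(\frac{15}{149}\right)^{2} - 13966} = \frac{1}{\frac{225}{22201} - 13966} = \frac{1}{- \frac{310058941}{22201}} = - \frac{22201}{310058941}$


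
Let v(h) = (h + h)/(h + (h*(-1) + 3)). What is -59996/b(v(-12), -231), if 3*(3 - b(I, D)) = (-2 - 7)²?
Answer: 14999/6 ≈ 2499.8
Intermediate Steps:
v(h) = 2*h/3 (v(h) = (2*h)/(h + (-h + 3)) = (2*h)/(h + (3 - h)) = (2*h)/3 = (2*h)*(⅓) = 2*h/3)
b(I, D) = -24 (b(I, D) = 3 - (-2 - 7)²/3 = 3 - ⅓*(-9)² = 3 - ⅓*81 = 3 - 27 = -24)
-59996/b(v(-12), -231) = -59996/(-24) = -59996*(-1/24) = 14999/6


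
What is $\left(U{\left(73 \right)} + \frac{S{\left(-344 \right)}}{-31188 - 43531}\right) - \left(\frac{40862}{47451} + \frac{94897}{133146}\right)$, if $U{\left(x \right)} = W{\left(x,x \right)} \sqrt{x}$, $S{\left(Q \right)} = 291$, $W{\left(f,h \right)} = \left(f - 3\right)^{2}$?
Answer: $- \frac{248270691326689}{157355993500758} + 4900 \sqrt{73} \approx 41864.0$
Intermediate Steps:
$W{\left(f,h \right)} = \left(-3 + f\right)^{2}$
$U{\left(x \right)} = \sqrt{x} \left(-3 + x\right)^{2}$ ($U{\left(x \right)} = \left(-3 + x\right)^{2} \sqrt{x} = \sqrt{x} \left(-3 + x\right)^{2}$)
$\left(U{\left(73 \right)} + \frac{S{\left(-344 \right)}}{-31188 - 43531}\right) - \left(\frac{40862}{47451} + \frac{94897}{133146}\right) = \left(\sqrt{73} \left(-3 + 73\right)^{2} + \frac{291}{-31188 - 43531}\right) - \left(\frac{40862}{47451} + \frac{94897}{133146}\right) = \left(\sqrt{73} \cdot 70^{2} + \frac{291}{-74719}\right) - \frac{3314523133}{2105970282} = \left(\sqrt{73} \cdot 4900 + 291 \left(- \frac{1}{74719}\right)\right) - \frac{3314523133}{2105970282} = \left(4900 \sqrt{73} - \frac{291}{74719}\right) - \frac{3314523133}{2105970282} = \left(- \frac{291}{74719} + 4900 \sqrt{73}\right) - \frac{3314523133}{2105970282} = - \frac{248270691326689}{157355993500758} + 4900 \sqrt{73}$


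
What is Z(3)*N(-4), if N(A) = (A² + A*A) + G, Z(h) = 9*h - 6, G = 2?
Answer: 714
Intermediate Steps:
Z(h) = -6 + 9*h
N(A) = 2 + 2*A² (N(A) = (A² + A*A) + 2 = (A² + A²) + 2 = 2*A² + 2 = 2 + 2*A²)
Z(3)*N(-4) = (-6 + 9*3)*(2 + 2*(-4)²) = (-6 + 27)*(2 + 2*16) = 21*(2 + 32) = 21*34 = 714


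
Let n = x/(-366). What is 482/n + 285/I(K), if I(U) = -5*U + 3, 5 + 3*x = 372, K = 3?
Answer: -2151809/1468 ≈ -1465.8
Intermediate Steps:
x = 367/3 (x = -5/3 + (⅓)*372 = -5/3 + 124 = 367/3 ≈ 122.33)
I(U) = 3 - 5*U
n = -367/1098 (n = (367/3)/(-366) = (367/3)*(-1/366) = -367/1098 ≈ -0.33424)
482/n + 285/I(K) = 482/(-367/1098) + 285/(3 - 5*3) = 482*(-1098/367) + 285/(3 - 15) = -529236/367 + 285/(-12) = -529236/367 + 285*(-1/12) = -529236/367 - 95/4 = -2151809/1468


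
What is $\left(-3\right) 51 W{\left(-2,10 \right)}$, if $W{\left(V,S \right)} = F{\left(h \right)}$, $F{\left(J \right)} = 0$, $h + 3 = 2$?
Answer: $0$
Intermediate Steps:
$h = -1$ ($h = -3 + 2 = -1$)
$W{\left(V,S \right)} = 0$
$\left(-3\right) 51 W{\left(-2,10 \right)} = \left(-3\right) 51 \cdot 0 = \left(-153\right) 0 = 0$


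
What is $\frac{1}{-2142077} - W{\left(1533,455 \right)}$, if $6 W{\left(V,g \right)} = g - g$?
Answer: $- \frac{1}{2142077} \approx -4.6684 \cdot 10^{-7}$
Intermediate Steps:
$W{\left(V,g \right)} = 0$ ($W{\left(V,g \right)} = \frac{g - g}{6} = \frac{1}{6} \cdot 0 = 0$)
$\frac{1}{-2142077} - W{\left(1533,455 \right)} = \frac{1}{-2142077} - 0 = - \frac{1}{2142077} + 0 = - \frac{1}{2142077}$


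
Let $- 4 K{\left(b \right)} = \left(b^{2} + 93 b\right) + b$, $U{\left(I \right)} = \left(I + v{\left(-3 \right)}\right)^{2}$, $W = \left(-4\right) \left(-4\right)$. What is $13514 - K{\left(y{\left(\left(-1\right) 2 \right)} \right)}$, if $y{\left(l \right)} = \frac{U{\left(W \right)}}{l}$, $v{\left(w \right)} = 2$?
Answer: $16268$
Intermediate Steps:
$W = 16$
$U{\left(I \right)} = \left(2 + I\right)^{2}$ ($U{\left(I \right)} = \left(I + 2\right)^{2} = \left(2 + I\right)^{2}$)
$y{\left(l \right)} = \frac{324}{l}$ ($y{\left(l \right)} = \frac{\left(2 + 16\right)^{2}}{l} = \frac{18^{2}}{l} = \frac{324}{l}$)
$K{\left(b \right)} = - \frac{47 b}{2} - \frac{b^{2}}{4}$ ($K{\left(b \right)} = - \frac{\left(b^{2} + 93 b\right) + b}{4} = - \frac{b^{2} + 94 b}{4} = - \frac{47 b}{2} - \frac{b^{2}}{4}$)
$13514 - K{\left(y{\left(\left(-1\right) 2 \right)} \right)} = 13514 - - \frac{\frac{324}{\left(-1\right) 2} \left(94 + \frac{324}{\left(-1\right) 2}\right)}{4} = 13514 - - \frac{\frac{324}{-2} \left(94 + \frac{324}{-2}\right)}{4} = 13514 - - \frac{324 \left(- \frac{1}{2}\right) \left(94 + 324 \left(- \frac{1}{2}\right)\right)}{4} = 13514 - \left(- \frac{1}{4}\right) \left(-162\right) \left(94 - 162\right) = 13514 - \left(- \frac{1}{4}\right) \left(-162\right) \left(-68\right) = 13514 - -2754 = 13514 + 2754 = 16268$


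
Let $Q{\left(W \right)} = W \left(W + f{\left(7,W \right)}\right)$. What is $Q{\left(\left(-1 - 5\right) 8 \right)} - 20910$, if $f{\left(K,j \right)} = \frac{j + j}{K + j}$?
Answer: $- \frac{767454}{41} \approx -18718.0$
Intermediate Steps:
$f{\left(K,j \right)} = \frac{2 j}{K + j}$
$Q{\left(W \right)} = W \left(W + \frac{2 W}{7 + W}\right)$
$Q{\left(\left(-1 - 5\right) 8 \right)} - 20910 = \frac{\left(\left(-1 - 5\right) 8\right)^{2} \left(9 + \left(-1 - 5\right) 8\right)}{7 + \left(-1 - 5\right) 8} - 20910 = \frac{\left(\left(-6\right) 8\right)^{2} \left(9 - 48\right)}{7 - 48} - 20910 = \frac{\left(-48\right)^{2} \left(9 - 48\right)}{7 - 48} - 20910 = 2304 \frac{1}{-41} \left(-39\right) - 20910 = 2304 \left(- \frac{1}{41}\right) \left(-39\right) - 20910 = \frac{89856}{41} - 20910 = - \frac{767454}{41}$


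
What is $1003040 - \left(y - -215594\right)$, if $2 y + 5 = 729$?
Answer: $787084$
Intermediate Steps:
$y = 362$ ($y = - \frac{5}{2} + \frac{1}{2} \cdot 729 = - \frac{5}{2} + \frac{729}{2} = 362$)
$1003040 - \left(y - -215594\right) = 1003040 - \left(362 - -215594\right) = 1003040 - \left(362 + 215594\right) = 1003040 - 215956 = 787084$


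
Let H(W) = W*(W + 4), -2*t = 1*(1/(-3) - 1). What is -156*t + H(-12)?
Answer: -8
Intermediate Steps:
t = ⅔ (t = -(1/(-3) - 1)/2 = -(-⅓ - 1)/2 = -(-4)/(2*3) = -½*(-4/3) = ⅔ ≈ 0.66667)
H(W) = W*(4 + W)
-156*t + H(-12) = -156*⅔ - 12*(4 - 12) = -104 - 12*(-8) = -104 + 96 = -8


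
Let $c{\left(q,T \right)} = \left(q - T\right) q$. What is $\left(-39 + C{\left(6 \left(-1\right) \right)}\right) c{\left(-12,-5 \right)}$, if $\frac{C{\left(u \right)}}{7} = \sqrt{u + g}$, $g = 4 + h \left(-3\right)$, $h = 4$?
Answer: $-3276 + 588 i \sqrt{14} \approx -3276.0 + 2200.1 i$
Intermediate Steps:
$g = -8$ ($g = 4 + 4 \left(-3\right) = 4 - 12 = -8$)
$c{\left(q,T \right)} = q \left(q - T\right)$
$C{\left(u \right)} = 7 \sqrt{-8 + u}$ ($C{\left(u \right)} = 7 \sqrt{u - 8} = 7 \sqrt{-8 + u}$)
$\left(-39 + C{\left(6 \left(-1\right) \right)}\right) c{\left(-12,-5 \right)} = \left(-39 + 7 \sqrt{-8 + 6 \left(-1\right)}\right) \left(- 12 \left(-12 - -5\right)\right) = \left(-39 + 7 \sqrt{-8 - 6}\right) \left(- 12 \left(-12 + 5\right)\right) = \left(-39 + 7 \sqrt{-14}\right) \left(\left(-12\right) \left(-7\right)\right) = \left(-39 + 7 i \sqrt{14}\right) 84 = -3276 + 588 i \sqrt{14}$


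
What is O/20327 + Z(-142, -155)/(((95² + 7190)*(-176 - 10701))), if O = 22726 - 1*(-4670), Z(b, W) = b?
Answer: 4831850611214/3585084271485 ≈ 1.3478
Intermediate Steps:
O = 27396 (O = 22726 + 4670 = 27396)
O/20327 + Z(-142, -155)/(((95² + 7190)*(-176 - 10701))) = 27396/20327 - 142*1/((-176 - 10701)*(95² + 7190)) = 27396*(1/20327) - 142*(-1/(10877*(9025 + 7190))) = 27396/20327 - 142/(16215*(-10877)) = 27396/20327 - 142/(-176370555) = 27396/20327 - 142*(-1/176370555) = 27396/20327 + 142/176370555 = 4831850611214/3585084271485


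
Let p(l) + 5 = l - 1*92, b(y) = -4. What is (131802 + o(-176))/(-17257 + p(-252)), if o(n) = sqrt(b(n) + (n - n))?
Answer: -65901/8803 - I/8803 ≈ -7.4862 - 0.0001136*I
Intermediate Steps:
p(l) = -97 + l (p(l) = -5 + (l - 1*92) = -5 + (l - 92) = -5 + (-92 + l) = -97 + l)
o(n) = 2*I (o(n) = sqrt(-4 + (n - n)) = sqrt(-4 + 0) = sqrt(-4) = 2*I)
(131802 + o(-176))/(-17257 + p(-252)) = (131802 + 2*I)/(-17257 + (-97 - 252)) = (131802 + 2*I)/(-17257 - 349) = (131802 + 2*I)/(-17606) = (131802 + 2*I)*(-1/17606) = -65901/8803 - I/8803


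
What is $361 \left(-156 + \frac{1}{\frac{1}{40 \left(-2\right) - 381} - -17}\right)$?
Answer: $- \frac{441125755}{7836} \approx -56295.0$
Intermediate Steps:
$361 \left(-156 + \frac{1}{\frac{1}{40 \left(-2\right) - 381} - -17}\right) = 361 \left(-156 + \frac{1}{\frac{1}{-80 - 381} + \left(21 - 4\right)}\right) = 361 \left(-156 + \frac{1}{\frac{1}{-461} + 17}\right) = 361 \left(-156 + \frac{1}{- \frac{1}{461} + 17}\right) = 361 \left(-156 + \frac{1}{\frac{7836}{461}}\right) = 361 \left(-156 + \frac{461}{7836}\right) = 361 \left(- \frac{1221955}{7836}\right) = - \frac{441125755}{7836}$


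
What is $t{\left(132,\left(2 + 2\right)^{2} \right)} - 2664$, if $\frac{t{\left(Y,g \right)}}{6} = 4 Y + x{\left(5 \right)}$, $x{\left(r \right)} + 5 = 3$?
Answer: $492$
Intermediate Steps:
$x{\left(r \right)} = -2$ ($x{\left(r \right)} = -5 + 3 = -2$)
$t{\left(Y,g \right)} = -12 + 24 Y$ ($t{\left(Y,g \right)} = 6 \left(4 Y - 2\right) = 6 \left(-2 + 4 Y\right) = -12 + 24 Y$)
$t{\left(132,\left(2 + 2\right)^{2} \right)} - 2664 = \left(-12 + 24 \cdot 132\right) - 2664 = \left(-12 + 3168\right) - 2664 = 3156 - 2664 = 492$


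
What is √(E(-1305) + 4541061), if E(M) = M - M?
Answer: √4541061 ≈ 2131.0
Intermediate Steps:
E(M) = 0
√(E(-1305) + 4541061) = √(0 + 4541061) = √4541061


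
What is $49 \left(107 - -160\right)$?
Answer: $13083$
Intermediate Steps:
$49 \left(107 - -160\right) = 49 \left(107 + 160\right) = 49 \cdot 267 = 13083$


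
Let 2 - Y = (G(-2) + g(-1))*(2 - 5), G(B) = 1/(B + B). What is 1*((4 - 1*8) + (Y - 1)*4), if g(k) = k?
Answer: -15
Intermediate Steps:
G(B) = 1/(2*B)
Y = -7/4 (Y = 2 - ((½)/(-2) - 1)*(2 - 5) = 2 - ((½)*(-½) - 1)*(-3) = 2 - (-¼ - 1)*(-3) = 2 - (-5)*(-3)/4 = 2 - 1*15/4 = 2 - 15/4 = -7/4 ≈ -1.7500)
1*((4 - 1*8) + (Y - 1)*4) = 1*((4 - 1*8) + (-7/4 - 1)*4) = 1*((4 - 8) - 11/4*4) = 1*(-4 - 11) = 1*(-15) = -15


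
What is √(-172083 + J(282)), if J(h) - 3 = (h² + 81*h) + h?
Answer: 2*I*√17358 ≈ 263.5*I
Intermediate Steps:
J(h) = 3 + h² + 82*h (J(h) = 3 + ((h² + 81*h) + h) = 3 + (h² + 82*h) = 3 + h² + 82*h)
√(-172083 + J(282)) = √(-172083 + (3 + 282² + 82*282)) = √(-172083 + (3 + 79524 + 23124)) = √(-172083 + 102651) = √(-69432) = 2*I*√17358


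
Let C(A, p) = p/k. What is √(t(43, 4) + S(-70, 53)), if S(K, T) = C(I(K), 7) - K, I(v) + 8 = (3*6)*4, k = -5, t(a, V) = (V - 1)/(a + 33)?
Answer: √2477885/190 ≈ 8.2849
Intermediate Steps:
t(a, V) = (-1 + V)/(33 + a)
I(v) = 64 (I(v) = -8 + (3*6)*4 = -8 + 18*4 = -8 + 72 = 64)
C(A, p) = -p/5 (C(A, p) = p/(-5) = p*(-⅕) = -p/5)
S(K, T) = -7/5 - K (S(K, T) = -⅕*7 - K = -7/5 - K)
√(t(43, 4) + S(-70, 53)) = √((-1 + 4)/(33 + 43) + (-7/5 - 1*(-70))) = √(3/76 + (-7/5 + 70)) = √((1/76)*3 + 343/5) = √(3/76 + 343/5) = √(26083/380) = √2477885/190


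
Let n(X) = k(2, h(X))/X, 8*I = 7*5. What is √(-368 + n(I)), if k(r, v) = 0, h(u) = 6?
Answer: 4*I*√23 ≈ 19.183*I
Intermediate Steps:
I = 35/8 (I = (7*5)/8 = (⅛)*35 = 35/8 ≈ 4.3750)
n(X) = 0 (n(X) = 0/X = 0)
√(-368 + n(I)) = √(-368 + 0) = √(-368) = 4*I*√23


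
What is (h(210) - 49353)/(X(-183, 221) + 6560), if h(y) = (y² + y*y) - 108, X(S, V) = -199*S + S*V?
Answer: 38739/2534 ≈ 15.288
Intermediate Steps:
h(y) = -108 + 2*y² (h(y) = (y² + y²) - 108 = 2*y² - 108 = -108 + 2*y²)
(h(210) - 49353)/(X(-183, 221) + 6560) = ((-108 + 2*210²) - 49353)/(-183*(-199 + 221) + 6560) = ((-108 + 2*44100) - 49353)/(-183*22 + 6560) = ((-108 + 88200) - 49353)/(-4026 + 6560) = (88092 - 49353)/2534 = 38739*(1/2534) = 38739/2534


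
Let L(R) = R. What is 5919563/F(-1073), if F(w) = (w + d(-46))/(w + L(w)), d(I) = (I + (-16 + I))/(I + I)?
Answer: 146088895277/12326 ≈ 1.1852e+7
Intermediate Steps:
d(I) = (-16 + 2*I)/(2*I) (d(I) = (-16 + 2*I)/((2*I)) = (-16 + 2*I)*(1/(2*I)) = (-16 + 2*I)/(2*I))
F(w) = (27/23 + w)/(2*w) (F(w) = (w + (-8 - 46)/(-46))/(w + w) = (w - 1/46*(-54))/((2*w)) = (w + 27/23)*(1/(2*w)) = (27/23 + w)*(1/(2*w)) = (27/23 + w)/(2*w))
5919563/F(-1073) = 5919563/(((1/46)*(27 + 23*(-1073))/(-1073))) = 5919563/(((1/46)*(-1/1073)*(27 - 24679))) = 5919563/(((1/46)*(-1/1073)*(-24652))) = 5919563/(12326/24679) = 5919563*(24679/12326) = 146088895277/12326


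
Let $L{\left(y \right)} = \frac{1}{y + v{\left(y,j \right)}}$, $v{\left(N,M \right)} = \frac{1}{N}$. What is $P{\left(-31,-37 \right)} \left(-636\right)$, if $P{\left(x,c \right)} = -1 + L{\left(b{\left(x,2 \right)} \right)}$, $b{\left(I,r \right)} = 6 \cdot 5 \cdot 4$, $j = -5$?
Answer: $\frac{9082716}{14401} \approx 630.7$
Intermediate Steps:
$b{\left(I,r \right)} = 120$ ($b{\left(I,r \right)} = 30 \cdot 4 = 120$)
$L{\left(y \right)} = \frac{1}{y + \frac{1}{y}}$
$P{\left(x,c \right)} = - \frac{14281}{14401}$ ($P{\left(x,c \right)} = -1 + \frac{120}{1 + 120^{2}} = -1 + \frac{120}{1 + 14400} = -1 + \frac{120}{14401} = - \frac{14281}{14401}$)
$P{\left(-31,-37 \right)} \left(-636\right) = \left(- \frac{14281}{14401}\right) \left(-636\right) = \frac{9082716}{14401}$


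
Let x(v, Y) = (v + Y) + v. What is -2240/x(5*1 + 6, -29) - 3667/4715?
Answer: 1505133/4715 ≈ 319.22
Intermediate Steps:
x(v, Y) = Y + 2*v (x(v, Y) = (Y + v) + v = Y + 2*v)
-2240/x(5*1 + 6, -29) - 3667/4715 = -2240/(-29 + 2*(5*1 + 6)) - 3667/4715 = -2240/(-29 + 2*(5 + 6)) - 3667*1/4715 = -2240/(-29 + 2*11) - 3667/4715 = -2240/(-29 + 22) - 3667/4715 = -2240/(-7) - 3667/4715 = -2240*(-⅐) - 3667/4715 = 320 - 3667/4715 = 1505133/4715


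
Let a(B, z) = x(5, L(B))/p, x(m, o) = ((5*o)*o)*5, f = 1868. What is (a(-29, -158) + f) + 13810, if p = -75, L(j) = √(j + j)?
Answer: 47092/3 ≈ 15697.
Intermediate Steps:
L(j) = √2*√j (L(j) = √(2*j) = √2*√j)
x(m, o) = 25*o² (x(m, o) = (5*o²)*5 = 25*o²)
a(B, z) = -2*B/3 (a(B, z) = (25*(√2*√B)²)/(-75) = (25*(2*B))*(-1/75) = (50*B)*(-1/75) = -2*B/3)
(a(-29, -158) + f) + 13810 = (-⅔*(-29) + 1868) + 13810 = (58/3 + 1868) + 13810 = 5662/3 + 13810 = 47092/3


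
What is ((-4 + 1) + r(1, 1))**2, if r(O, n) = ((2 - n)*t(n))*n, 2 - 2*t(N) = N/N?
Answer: 25/4 ≈ 6.2500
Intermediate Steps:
t(N) = 1/2 (t(N) = 1 - N/(2*N) = 1 - 1/2*1 = 1 - 1/2 = 1/2)
r(O, n) = n*(1 - n/2) (r(O, n) = ((2 - n)*(1/2))*n = (1 - n/2)*n = n*(1 - n/2))
((-4 + 1) + r(1, 1))**2 = ((-4 + 1) + (1/2)*1*(2 - 1*1))**2 = (-3 + (1/2)*1*(2 - 1))**2 = (-3 + (1/2)*1*1)**2 = (-3 + 1/2)**2 = (-5/2)**2 = 25/4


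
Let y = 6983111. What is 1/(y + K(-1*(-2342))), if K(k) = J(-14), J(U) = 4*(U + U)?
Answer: 1/6982999 ≈ 1.4320e-7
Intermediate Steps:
J(U) = 8*U (J(U) = 4*(2*U) = 8*U)
K(k) = -112 (K(k) = 8*(-14) = -112)
1/(y + K(-1*(-2342))) = 1/(6983111 - 112) = 1/6982999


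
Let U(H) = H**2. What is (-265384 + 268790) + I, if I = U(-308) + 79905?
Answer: 178175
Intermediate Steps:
I = 174769 (I = (-308)**2 + 79905 = 94864 + 79905 = 174769)
(-265384 + 268790) + I = (-265384 + 268790) + 174769 = 3406 + 174769 = 178175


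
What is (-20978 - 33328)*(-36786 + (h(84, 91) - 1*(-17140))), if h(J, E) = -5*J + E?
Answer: 1084762350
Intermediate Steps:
h(J, E) = E - 5*J
(-20978 - 33328)*(-36786 + (h(84, 91) - 1*(-17140))) = (-20978 - 33328)*(-36786 + ((91 - 5*84) - 1*(-17140))) = -54306*(-36786 + ((91 - 420) + 17140)) = -54306*(-36786 + (-329 + 17140)) = -54306*(-36786 + 16811) = -54306*(-19975) = 1084762350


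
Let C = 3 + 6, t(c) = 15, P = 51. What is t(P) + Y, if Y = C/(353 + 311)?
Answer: 9969/664 ≈ 15.014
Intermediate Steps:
C = 9
Y = 9/664 (Y = 9/(353 + 311) = 9/664 ≈ 0.013554)
t(P) + Y = 15 + 9/664 = 9969/664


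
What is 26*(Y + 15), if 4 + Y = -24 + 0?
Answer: -338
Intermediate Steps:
Y = -28 (Y = -4 + (-24 + 0) = -4 - 24 = -28)
26*(Y + 15) = 26*(-28 + 15) = 26*(-13) = -338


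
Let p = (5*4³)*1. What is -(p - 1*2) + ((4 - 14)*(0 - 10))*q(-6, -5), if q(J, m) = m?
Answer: -818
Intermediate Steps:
p = 320 (p = (5*64)*1 = 320*1 = 320)
-(p - 1*2) + ((4 - 14)*(0 - 10))*q(-6, -5) = -(320 - 1*2) + ((4 - 14)*(0 - 10))*(-5) = -(320 - 2) - 10*(-10)*(-5) = -1*318 + 100*(-5) = -318 - 500 = -818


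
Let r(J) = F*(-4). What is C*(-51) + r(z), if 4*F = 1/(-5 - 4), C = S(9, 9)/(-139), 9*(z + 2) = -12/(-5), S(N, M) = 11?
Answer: 5188/1251 ≈ 4.1471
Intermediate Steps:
z = -26/15 (z = -2 + (-12/(-5))/9 = -2 + (-12*(-⅕))/9 = -2 + (⅑)*(12/5) = -2 + 4/15 = -26/15 ≈ -1.7333)
C = -11/139 (C = 11/(-139) = 11*(-1/139) = -11/139 ≈ -0.079137)
F = -1/36 (F = 1/(4*(-5 - 4)) = (¼)/(-9) = (¼)*(-⅑) = -1/36 ≈ -0.027778)
r(J) = ⅑ (r(J) = -1/36*(-4) = ⅑)
C*(-51) + r(z) = -11/139*(-51) + ⅑ = 561/139 + ⅑ = 5188/1251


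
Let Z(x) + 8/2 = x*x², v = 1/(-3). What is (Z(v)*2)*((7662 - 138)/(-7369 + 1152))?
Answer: 182248/18651 ≈ 9.7715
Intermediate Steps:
v = -⅓ ≈ -0.33333
Z(x) = -4 + x³ (Z(x) = -4 + x*x² = -4 + x³)
(Z(v)*2)*((7662 - 138)/(-7369 + 1152)) = ((-4 + (-⅓)³)*2)*((7662 - 138)/(-7369 + 1152)) = ((-4 - 1/27)*2)*(7524/(-6217)) = (-109/27*2)*(7524*(-1/6217)) = -218/27*(-7524/6217) = 182248/18651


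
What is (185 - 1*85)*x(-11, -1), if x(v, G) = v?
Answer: -1100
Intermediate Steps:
(185 - 1*85)*x(-11, -1) = (185 - 1*85)*(-11) = (185 - 85)*(-11) = 100*(-11) = -1100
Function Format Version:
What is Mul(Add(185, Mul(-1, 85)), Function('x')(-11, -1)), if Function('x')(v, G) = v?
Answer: -1100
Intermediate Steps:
Mul(Add(185, Mul(-1, 85)), Function('x')(-11, -1)) = Mul(Add(185, Mul(-1, 85)), -11) = Mul(Add(185, -85), -11) = Mul(100, -11) = -1100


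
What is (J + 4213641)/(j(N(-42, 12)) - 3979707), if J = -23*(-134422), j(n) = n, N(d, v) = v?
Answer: -7305347/3979695 ≈ -1.8357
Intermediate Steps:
J = 3091706
(J + 4213641)/(j(N(-42, 12)) - 3979707) = (3091706 + 4213641)/(12 - 3979707) = 7305347/(-3979695) = 7305347*(-1/3979695) = -7305347/3979695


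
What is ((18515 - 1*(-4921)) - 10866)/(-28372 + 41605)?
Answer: 4190/4411 ≈ 0.94990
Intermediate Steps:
((18515 - 1*(-4921)) - 10866)/(-28372 + 41605) = ((18515 + 4921) - 10866)/13233 = (23436 - 10866)*(1/13233) = 12570*(1/13233) = 4190/4411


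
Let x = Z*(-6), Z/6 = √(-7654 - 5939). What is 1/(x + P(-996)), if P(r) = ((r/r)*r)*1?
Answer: I/(12*(-83*I + 3*√13593)) ≈ -5.3524e-5 + 0.00022555*I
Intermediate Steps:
Z = 6*I*√13593 (Z = 6*√(-7654 - 5939) = 6*√(-13593) = 6*(I*√13593) = 6*I*√13593 ≈ 699.53*I)
P(r) = r (P(r) = (1*r)*1 = r*1 = r)
x = -36*I*√13593 (x = (6*I*√13593)*(-6) = -36*I*√13593 ≈ -4197.2*I)
1/(x + P(-996)) = 1/(-36*I*√13593 - 996) = 1/(-996 - 36*I*√13593)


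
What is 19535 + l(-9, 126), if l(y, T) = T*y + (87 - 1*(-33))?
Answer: 18521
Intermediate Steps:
l(y, T) = 120 + T*y (l(y, T) = T*y + (87 + 33) = T*y + 120 = 120 + T*y)
19535 + l(-9, 126) = 19535 + (120 + 126*(-9)) = 19535 + (120 - 1134) = 19535 - 1014 = 18521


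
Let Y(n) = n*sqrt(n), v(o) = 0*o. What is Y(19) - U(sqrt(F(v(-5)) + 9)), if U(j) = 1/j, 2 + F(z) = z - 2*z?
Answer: 19*sqrt(19) - sqrt(7)/7 ≈ 82.441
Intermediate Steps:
v(o) = 0
F(z) = -2 - z (F(z) = -2 + (z - 2*z) = -2 - z)
Y(n) = n**(3/2)
Y(19) - U(sqrt(F(v(-5)) + 9)) = 19**(3/2) - 1/(sqrt((-2 - 1*0) + 9)) = 19*sqrt(19) - 1/(sqrt((-2 + 0) + 9)) = 19*sqrt(19) - 1/(sqrt(-2 + 9)) = 19*sqrt(19) - 1/(sqrt(7)) = 19*sqrt(19) - sqrt(7)/7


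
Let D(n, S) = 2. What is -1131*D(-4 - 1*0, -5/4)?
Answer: -2262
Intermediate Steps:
-1131*D(-4 - 1*0, -5/4) = -1131*2 = -2262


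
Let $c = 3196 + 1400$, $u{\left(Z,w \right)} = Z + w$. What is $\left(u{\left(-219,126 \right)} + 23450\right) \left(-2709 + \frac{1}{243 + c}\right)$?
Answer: $- \frac{306183409450}{4839} \approx -6.3274 \cdot 10^{7}$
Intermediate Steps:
$c = 4596$
$\left(u{\left(-219,126 \right)} + 23450\right) \left(-2709 + \frac{1}{243 + c}\right) = \left(\left(-219 + 126\right) + 23450\right) \left(-2709 + \frac{1}{243 + 4596}\right) = \left(-93 + 23450\right) \left(-2709 + \frac{1}{4839}\right) = 23357 \left(-2709 + \frac{1}{4839}\right) = 23357 \left(- \frac{13108850}{4839}\right) = - \frac{306183409450}{4839}$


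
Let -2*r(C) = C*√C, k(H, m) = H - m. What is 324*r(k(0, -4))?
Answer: -1296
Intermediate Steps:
r(C) = -C^(3/2)/2 (r(C) = -C*√C/2 = -C^(3/2)/2)
324*r(k(0, -4)) = 324*(-(0 - 1*(-4))^(3/2)/2) = 324*(-(0 + 4)^(3/2)/2) = 324*(-4^(3/2)/2) = 324*(-½*8) = 324*(-4) = -1296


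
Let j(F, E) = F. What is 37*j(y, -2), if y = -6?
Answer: -222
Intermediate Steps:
37*j(y, -2) = 37*(-6) = -222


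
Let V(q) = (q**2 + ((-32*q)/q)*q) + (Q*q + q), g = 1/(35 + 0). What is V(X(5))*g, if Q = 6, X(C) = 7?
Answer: -18/5 ≈ -3.6000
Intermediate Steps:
g = 1/35 ≈ 0.028571
V(q) = q**2 - 25*q (V(q) = (q**2 + ((-32*q)/q)*q) + (6*q + q) = (q**2 - 32*q) + 7*q = q**2 - 25*q)
V(X(5))*g = (7*(-25 + 7))*(1/35) = (7*(-18))*(1/35) = -126*1/35 = -18/5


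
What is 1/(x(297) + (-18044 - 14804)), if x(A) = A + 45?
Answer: -1/32506 ≈ -3.0764e-5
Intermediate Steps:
x(A) = 45 + A
1/(x(297) + (-18044 - 14804)) = 1/((45 + 297) + (-18044 - 14804)) = 1/(342 - 32848) = 1/(-32506) = -1/32506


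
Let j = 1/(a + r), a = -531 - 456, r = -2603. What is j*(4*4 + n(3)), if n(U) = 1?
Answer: -17/3590 ≈ -0.0047354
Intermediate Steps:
a = -987
j = -1/3590 (j = 1/(-987 - 2603) = 1/(-3590) = -1/3590 ≈ -0.00027855)
j*(4*4 + n(3)) = -(4*4 + 1)/3590 = -(16 + 1)/3590 = -1/3590*17 = -17/3590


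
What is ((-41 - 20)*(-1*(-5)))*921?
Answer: -280905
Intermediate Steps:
((-41 - 20)*(-1*(-5)))*921 = -61*5*921 = -305*921 = -280905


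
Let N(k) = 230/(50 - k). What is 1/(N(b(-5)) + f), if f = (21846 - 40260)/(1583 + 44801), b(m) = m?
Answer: 255112/965555 ≈ 0.26421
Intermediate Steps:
f = -9207/23192 (f = -18414/46384 = -18414*1/46384 = -9207/23192 ≈ -0.39699)
1/(N(b(-5)) + f) = 1/(-230/(-50 - 5) - 9207/23192) = 1/(-230/(-55) - 9207/23192) = 1/(-230*(-1/55) - 9207/23192) = 1/(46/11 - 9207/23192) = 1/(965555/255112) = 255112/965555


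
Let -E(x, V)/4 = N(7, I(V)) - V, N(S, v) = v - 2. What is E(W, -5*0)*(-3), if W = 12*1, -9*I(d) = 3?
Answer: -28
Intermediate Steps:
I(d) = -1/3 (I(d) = -1/9*3 = -1/3)
N(S, v) = -2 + v
W = 12
E(x, V) = 28/3 + 4*V (E(x, V) = -4*((-2 - 1/3) - V) = -4*(-7/3 - V) = 28/3 + 4*V)
E(W, -5*0)*(-3) = (28/3 + 4*(-5*0))*(-3) = (28/3 + 4*0)*(-3) = (28/3 + 0)*(-3) = (28/3)*(-3) = -28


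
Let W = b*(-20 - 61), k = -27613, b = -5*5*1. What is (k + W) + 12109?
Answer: -13479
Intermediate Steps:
b = -25 (b = -25*1 = -25)
W = 2025 (W = -25*(-20 - 61) = -25*(-81) = 2025)
(k + W) + 12109 = (-27613 + 2025) + 12109 = -25588 + 12109 = -13479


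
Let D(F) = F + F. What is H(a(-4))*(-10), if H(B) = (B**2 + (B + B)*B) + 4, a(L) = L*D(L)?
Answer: -30760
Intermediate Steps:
D(F) = 2*F
a(L) = 2*L**2 (a(L) = L*(2*L) = 2*L**2)
H(B) = 4 + 3*B**2 (H(B) = (B**2 + (2*B)*B) + 4 = (B**2 + 2*B**2) + 4 = 3*B**2 + 4 = 4 + 3*B**2)
H(a(-4))*(-10) = (4 + 3*(2*(-4)**2)**2)*(-10) = (4 + 3*(2*16)**2)*(-10) = (4 + 3*32**2)*(-10) = (4 + 3*1024)*(-10) = (4 + 3072)*(-10) = 3076*(-10) = -30760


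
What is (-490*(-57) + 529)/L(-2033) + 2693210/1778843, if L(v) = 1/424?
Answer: 21464618098498/1778843 ≈ 1.2067e+7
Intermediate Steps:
L(v) = 1/424
(-490*(-57) + 529)/L(-2033) + 2693210/1778843 = (-490*(-57) + 529)/(1/424) + 2693210/1778843 = (27930 + 529)*424 + 2693210*(1/1778843) = 28459*424 + 2693210/1778843 = 12066616 + 2693210/1778843 = 21464618098498/1778843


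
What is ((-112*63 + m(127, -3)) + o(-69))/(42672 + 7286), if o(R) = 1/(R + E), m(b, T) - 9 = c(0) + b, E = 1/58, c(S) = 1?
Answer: -27682977/199881958 ≈ -0.13850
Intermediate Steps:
E = 1/58 ≈ 0.017241
m(b, T) = 10 + b (m(b, T) = 9 + (1 + b) = 10 + b)
o(R) = 1/(1/58 + R) (o(R) = 1/(R + 1/58) = 1/(1/58 + R))
((-112*63 + m(127, -3)) + o(-69))/(42672 + 7286) = ((-112*63 + (10 + 127)) + 58/(1 + 58*(-69)))/(42672 + 7286) = ((-7056 + 137) + 58/(1 - 4002))/49958 = (-6919 + 58/(-4001))*(1/49958) = (-6919 + 58*(-1/4001))*(1/49958) = (-6919 - 58/4001)*(1/49958) = -27682977/4001*1/49958 = -27682977/199881958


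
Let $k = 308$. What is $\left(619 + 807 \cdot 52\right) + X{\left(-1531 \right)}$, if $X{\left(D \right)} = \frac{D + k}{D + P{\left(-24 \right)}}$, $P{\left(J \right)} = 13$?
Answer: $\frac{64642217}{1518} \approx 42584.0$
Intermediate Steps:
$X{\left(D \right)} = \frac{308 + D}{13 + D}$ ($X{\left(D \right)} = \frac{D + 308}{D + 13} = \frac{308 + D}{13 + D}$)
$\left(619 + 807 \cdot 52\right) + X{\left(-1531 \right)} = \left(619 + 807 \cdot 52\right) + \frac{308 - 1531}{13 - 1531} = \left(619 + 41964\right) + \frac{1}{-1518} \left(-1223\right) = 42583 - - \frac{1223}{1518} = 42583 + \frac{1223}{1518} = \frac{64642217}{1518}$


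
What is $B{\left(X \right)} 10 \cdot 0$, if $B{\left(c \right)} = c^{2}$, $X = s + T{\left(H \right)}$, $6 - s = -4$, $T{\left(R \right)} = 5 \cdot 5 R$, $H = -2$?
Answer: $0$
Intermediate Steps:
$T{\left(R \right)} = 25 R$
$s = 10$ ($s = 6 - -4 = 6 + 4 = 10$)
$X = -40$ ($X = 10 + 25 \left(-2\right) = 10 - 50 = -40$)
$B{\left(X \right)} 10 \cdot 0 = \left(-40\right)^{2} \cdot 10 \cdot 0 = 1600 \cdot 10 \cdot 0 = 16000 \cdot 0 = 0$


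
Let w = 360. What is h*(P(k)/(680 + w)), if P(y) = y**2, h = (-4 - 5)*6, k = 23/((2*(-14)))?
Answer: -14283/407680 ≈ -0.035035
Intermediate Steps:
k = -23/28 (k = 23/(-28) = 23*(-1/28) = -23/28 ≈ -0.82143)
h = -54 (h = -9*6 = -54)
h*(P(k)/(680 + w)) = -54*(-23/28)**2/(680 + 360) = -14283/(392*1040) = -54*529/815360 = -14283/407680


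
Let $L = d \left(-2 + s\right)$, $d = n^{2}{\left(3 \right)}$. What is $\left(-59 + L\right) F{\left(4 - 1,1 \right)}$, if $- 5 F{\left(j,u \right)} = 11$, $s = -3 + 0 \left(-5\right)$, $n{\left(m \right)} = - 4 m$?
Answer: $\frac{8569}{5} \approx 1713.8$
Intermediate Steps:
$s = -3$ ($s = -3 + 0 = -3$)
$F{\left(j,u \right)} = - \frac{11}{5}$ ($F{\left(j,u \right)} = \left(- \frac{1}{5}\right) 11 = - \frac{11}{5}$)
$d = 144$ ($d = \left(\left(-4\right) 3\right)^{2} = \left(-12\right)^{2} = 144$)
$L = -720$ ($L = 144 \left(-2 - 3\right) = 144 \left(-5\right) = -720$)
$\left(-59 + L\right) F{\left(4 - 1,1 \right)} = \left(-59 - 720\right) \left(- \frac{11}{5}\right) = \left(-779\right) \left(- \frac{11}{5}\right) = \frac{8569}{5}$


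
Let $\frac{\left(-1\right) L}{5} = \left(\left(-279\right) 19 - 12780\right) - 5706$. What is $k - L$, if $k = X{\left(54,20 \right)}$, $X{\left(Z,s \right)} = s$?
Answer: $-118915$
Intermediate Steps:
$L = 118935$ ($L = - 5 \left(\left(\left(-279\right) 19 - 12780\right) - 5706\right) = - 5 \left(\left(-5301 - 12780\right) - 5706\right) = - 5 \left(-18081 - 5706\right) = \left(-5\right) \left(-23787\right) = 118935$)
$k = 20$
$k - L = 20 - 118935 = -118915$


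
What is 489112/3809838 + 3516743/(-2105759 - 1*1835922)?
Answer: -185004800651/242212355769 ≈ -0.76381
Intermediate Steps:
489112/3809838 + 3516743/(-2105759 - 1*1835922) = 489112*(1/3809838) + 3516743/(-2105759 - 1835922) = 244556/1904919 + 3516743/(-3941681) = 244556/1904919 + 3516743*(-1/3941681) = 244556/1904919 - 3516743/3941681 = -185004800651/242212355769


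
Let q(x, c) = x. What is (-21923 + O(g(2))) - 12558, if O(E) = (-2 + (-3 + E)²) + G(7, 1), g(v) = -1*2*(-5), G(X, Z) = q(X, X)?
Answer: -34427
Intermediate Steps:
G(X, Z) = X
g(v) = 10 (g(v) = -2*(-5) = 10)
O(E) = 5 + (-3 + E)² (O(E) = (-2 + (-3 + E)²) + 7 = 5 + (-3 + E)²)
(-21923 + O(g(2))) - 12558 = (-21923 + (5 + (-3 + 10)²)) - 12558 = (-21923 + (5 + 7²)) - 12558 = (-21923 + (5 + 49)) - 12558 = (-21923 + 54) - 12558 = -21869 - 12558 = -34427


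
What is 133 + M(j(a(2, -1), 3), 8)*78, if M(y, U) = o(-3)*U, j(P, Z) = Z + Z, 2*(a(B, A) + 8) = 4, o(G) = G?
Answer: -1739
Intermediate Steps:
a(B, A) = -6 (a(B, A) = -8 + (½)*4 = -8 + 2 = -6)
j(P, Z) = 2*Z
M(y, U) = -3*U
133 + M(j(a(2, -1), 3), 8)*78 = 133 - 3*8*78 = 133 - 24*78 = 133 - 1872 = -1739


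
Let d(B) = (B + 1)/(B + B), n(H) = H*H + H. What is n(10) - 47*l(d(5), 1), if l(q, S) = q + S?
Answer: 174/5 ≈ 34.800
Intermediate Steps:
n(H) = H + H² (n(H) = H² + H = H + H²)
d(B) = (1 + B)/(2*B) (d(B) = (1 + B)/((2*B)) = (1 + B)*(1/(2*B)) = (1 + B)/(2*B))
l(q, S) = S + q
n(10) - 47*l(d(5), 1) = 10*(1 + 10) - 47*(1 + (½)*(1 + 5)/5) = 10*11 - 47*(1 + (½)*(⅕)*6) = 110 - 47*(1 + ⅗) = 110 - 47*8/5 = 110 - 376/5 = 174/5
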